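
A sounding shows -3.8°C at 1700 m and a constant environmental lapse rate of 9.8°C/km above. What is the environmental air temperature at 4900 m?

1700–4900 m, environmental: Δz = 3.2 km ⇒ ΔT = -31.36°C; T = -35.16°C

-35.16°C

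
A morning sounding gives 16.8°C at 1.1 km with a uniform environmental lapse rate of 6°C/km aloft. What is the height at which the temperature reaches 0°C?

3.9 km

Height above start = (16.8 − 0) / 6 = 2.8 km
Altitude = 1100 m + 2800 m = 3900 m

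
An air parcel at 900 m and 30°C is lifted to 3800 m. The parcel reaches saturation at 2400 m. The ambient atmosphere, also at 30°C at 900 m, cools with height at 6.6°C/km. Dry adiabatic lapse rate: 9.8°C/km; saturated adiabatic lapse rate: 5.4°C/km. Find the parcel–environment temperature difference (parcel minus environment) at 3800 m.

Parcel:
  900–2400 m, dry: Δz = 1.5 km ⇒ ΔT = -14.7°C; T = 15.3°C
  2400–3800 m, saturated: Δz = 1.4 km ⇒ ΔT = -7.56°C; T = 7.74°C
Environment:
  900–3800 m, environment: Δz = 2.9 km ⇒ ΔT = -19.14°C; T = 10.86°C
T_parcel − T_env = 7.74 − 10.86 = -3.12°C

-3.12°C (parcel cooler than environment)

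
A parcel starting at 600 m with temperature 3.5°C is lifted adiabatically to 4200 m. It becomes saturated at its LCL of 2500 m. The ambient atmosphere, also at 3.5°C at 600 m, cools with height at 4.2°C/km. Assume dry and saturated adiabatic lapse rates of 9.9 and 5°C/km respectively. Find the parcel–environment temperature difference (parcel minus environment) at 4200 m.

Parcel:
  600 → 2500 m (dry, 9.9°C/km): ΔT = -9.9 × 1.9 = -18.81°C → T = -15.31°C
  2500 → 4200 m (saturated, 5°C/km): ΔT = -5 × 1.7 = -8.5°C → T = -23.81°C
Environment:
  600 → 4200 m (environment, 4.2°C/km): ΔT = -4.2 × 3.6 = -15.12°C → T = -11.62°C
T_parcel − T_env = -23.81 − (-11.62) = -12.19°C

-12.19°C (parcel cooler than environment)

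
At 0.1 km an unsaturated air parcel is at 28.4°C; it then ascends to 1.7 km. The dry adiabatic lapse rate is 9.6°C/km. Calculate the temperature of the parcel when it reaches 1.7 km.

13.04°C

100 → 1700 m (dry adiabatic, 9.6°C/km): ΔT = -9.6 × 1.6 = -15.36°C → T = 13.04°C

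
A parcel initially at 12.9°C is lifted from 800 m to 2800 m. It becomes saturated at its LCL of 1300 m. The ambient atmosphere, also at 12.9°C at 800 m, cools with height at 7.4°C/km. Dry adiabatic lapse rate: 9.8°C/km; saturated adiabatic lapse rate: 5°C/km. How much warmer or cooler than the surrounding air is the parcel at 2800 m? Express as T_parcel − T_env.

Parcel:
  800–1300 m, dry: Δz = 0.5 km ⇒ ΔT = -4.9°C; T = 8°C
  1300–2800 m, saturated: Δz = 1.5 km ⇒ ΔT = -7.5°C; T = 0.5°C
Environment:
  800–2800 m, environment: Δz = 2 km ⇒ ΔT = -14.8°C; T = -1.9°C
T_parcel − T_env = 0.5 − (-1.9) = +2.4°C

+2.4°C (parcel warmer than environment)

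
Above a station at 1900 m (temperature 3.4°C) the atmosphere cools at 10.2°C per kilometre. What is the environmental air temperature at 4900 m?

-27.2°C

From 1900 m to 4900 m (environmental): cools by 10.2 × 3 = 30.6°C, giving -27.2°C.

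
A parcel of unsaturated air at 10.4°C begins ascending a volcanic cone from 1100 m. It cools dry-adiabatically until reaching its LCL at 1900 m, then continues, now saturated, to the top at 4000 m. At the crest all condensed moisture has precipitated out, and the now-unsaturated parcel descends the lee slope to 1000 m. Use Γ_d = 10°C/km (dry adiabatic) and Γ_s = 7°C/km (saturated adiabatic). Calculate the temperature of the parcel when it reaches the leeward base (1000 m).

From 1100 m to 1900 m (dry): cools by 10 × 0.8 = 8°C, giving 2.4°C.
From 1900 m to 4000 m (saturated): cools by 7 × 2.1 = 14.7°C, giving -12.3°C.
From 4000 m to 1000 m (dry descent): warms by 10 × 3 = 30°C, giving 17.7°C.

17.7°C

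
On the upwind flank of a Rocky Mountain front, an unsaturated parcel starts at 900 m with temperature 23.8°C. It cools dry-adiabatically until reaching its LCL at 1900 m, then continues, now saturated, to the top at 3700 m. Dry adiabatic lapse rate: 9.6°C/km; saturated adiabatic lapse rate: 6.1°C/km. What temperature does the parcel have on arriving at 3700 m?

900 → 1900 m (dry, 9.6°C/km): ΔT = -9.6 × 1 = -9.6°C → T = 14.2°C
1900 → 3700 m (saturated, 6.1°C/km): ΔT = -6.1 × 1.8 = -10.98°C → T = 3.22°C

3.22°C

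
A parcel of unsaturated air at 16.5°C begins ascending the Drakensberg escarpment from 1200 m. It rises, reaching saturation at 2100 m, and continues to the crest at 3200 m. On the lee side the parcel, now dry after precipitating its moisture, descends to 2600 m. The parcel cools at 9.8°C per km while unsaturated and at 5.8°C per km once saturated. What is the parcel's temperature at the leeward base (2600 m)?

7.18°C

From 1200 m to 2100 m (dry): cools by 9.8 × 0.9 = 8.82°C, giving 7.68°C.
From 2100 m to 3200 m (saturated): cools by 5.8 × 1.1 = 6.38°C, giving 1.3°C.
From 3200 m to 2600 m (dry descent): warms by 9.8 × 0.6 = 5.88°C, giving 7.18°C.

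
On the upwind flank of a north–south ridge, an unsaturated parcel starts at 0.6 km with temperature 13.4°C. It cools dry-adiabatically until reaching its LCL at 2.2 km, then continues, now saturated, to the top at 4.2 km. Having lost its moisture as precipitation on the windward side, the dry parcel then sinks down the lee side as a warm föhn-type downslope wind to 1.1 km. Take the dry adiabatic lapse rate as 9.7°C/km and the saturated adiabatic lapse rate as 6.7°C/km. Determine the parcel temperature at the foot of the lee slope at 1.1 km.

14.55°C

From 600 m to 2200 m (dry): cools by 9.7 × 1.6 = 15.52°C, giving -2.12°C.
From 2200 m to 4200 m (saturated): cools by 6.7 × 2 = 13.4°C, giving -15.52°C.
From 4200 m to 1100 m (dry descent): warms by 9.7 × 3.1 = 30.07°C, giving 14.55°C.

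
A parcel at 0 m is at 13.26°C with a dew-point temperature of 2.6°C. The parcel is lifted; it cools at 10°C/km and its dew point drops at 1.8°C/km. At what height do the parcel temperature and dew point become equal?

1300 m

T and T_d converge at 10 − 1.8 = 8.2°C per km
Height above start = (13.26 − 2.6) / 8.2 = 1.3 km
LCL altitude = 0 m + 1300 m = 1300 m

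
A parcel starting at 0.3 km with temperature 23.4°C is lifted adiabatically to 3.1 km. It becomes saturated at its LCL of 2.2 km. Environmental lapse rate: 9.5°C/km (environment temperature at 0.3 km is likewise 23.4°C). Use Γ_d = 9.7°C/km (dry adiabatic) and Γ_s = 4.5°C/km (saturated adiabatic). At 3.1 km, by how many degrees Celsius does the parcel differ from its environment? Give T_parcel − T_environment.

+4.12°C (parcel warmer than environment)

Parcel:
  Dry to 2200 m: -9.7 × 1.9 km = -18.43°C, so T = 4.97°C.
  Saturated to 3100 m: -4.5 × 0.9 km = -4.05°C, so T = 0.92°C.
Environment:
  Environment to 3100 m: -9.5 × 2.8 km = -26.6°C, so T = -3.2°C.
T_parcel − T_env = 0.92 − (-3.2) = +4.12°C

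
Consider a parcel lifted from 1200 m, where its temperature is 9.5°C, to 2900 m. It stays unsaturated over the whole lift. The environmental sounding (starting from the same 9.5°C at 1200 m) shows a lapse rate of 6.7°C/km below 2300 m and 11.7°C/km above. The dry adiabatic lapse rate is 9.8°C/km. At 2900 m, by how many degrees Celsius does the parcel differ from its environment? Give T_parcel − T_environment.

Parcel:
  From 1200 m to 2900 m (dry): cools by 9.8 × 1.7 = 16.66°C, giving -7.16°C.
Environment:
  From 1200 m to 2300 m (environment, lower layer): cools by 6.7 × 1.1 = 7.37°C, giving 2.13°C.
  From 2300 m to 2900 m (environment, upper layer): cools by 11.7 × 0.6 = 7.02°C, giving -4.89°C.
T_parcel − T_env = -7.16 − (-4.89) = -2.27°C

-2.27°C (parcel cooler than environment)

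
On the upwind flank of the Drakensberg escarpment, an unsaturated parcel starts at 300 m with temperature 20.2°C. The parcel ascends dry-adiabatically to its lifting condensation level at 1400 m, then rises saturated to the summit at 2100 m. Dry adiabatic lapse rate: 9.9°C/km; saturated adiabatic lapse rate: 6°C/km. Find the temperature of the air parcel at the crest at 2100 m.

From 300 m to 1400 m (dry): cools by 9.9 × 1.1 = 10.89°C, giving 9.31°C.
From 1400 m to 2100 m (saturated): cools by 6 × 0.7 = 4.2°C, giving 5.11°C.

5.11°C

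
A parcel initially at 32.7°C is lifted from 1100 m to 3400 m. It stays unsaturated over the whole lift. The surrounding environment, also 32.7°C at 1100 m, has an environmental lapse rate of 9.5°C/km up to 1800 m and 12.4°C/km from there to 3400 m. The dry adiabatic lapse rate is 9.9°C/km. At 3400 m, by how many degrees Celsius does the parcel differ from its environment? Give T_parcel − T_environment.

Parcel:
  Dry to 3400 m: -9.9 × 2.3 km = -22.77°C, so T = 9.93°C.
Environment:
  Environment, lower layer to 1800 m: -9.5 × 0.7 km = -6.65°C, so T = 26.05°C.
  Environment, upper layer to 3400 m: -12.4 × 1.6 km = -19.84°C, so T = 6.21°C.
T_parcel − T_env = 9.93 − 6.21 = +3.72°C

+3.72°C (parcel warmer than environment)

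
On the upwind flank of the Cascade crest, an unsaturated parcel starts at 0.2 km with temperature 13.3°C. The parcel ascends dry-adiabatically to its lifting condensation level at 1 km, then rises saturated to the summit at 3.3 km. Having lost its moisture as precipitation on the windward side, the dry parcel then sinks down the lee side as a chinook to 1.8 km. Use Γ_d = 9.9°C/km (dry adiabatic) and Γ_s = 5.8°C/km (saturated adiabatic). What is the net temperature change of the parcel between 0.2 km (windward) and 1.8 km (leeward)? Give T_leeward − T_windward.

From 200 m to 1000 m (dry): cools by 9.9 × 0.8 = 7.92°C, giving 5.38°C.
From 1000 m to 3300 m (saturated): cools by 5.8 × 2.3 = 13.34°C, giving -7.96°C.
From 3300 m to 1800 m (dry descent): warms by 9.9 × 1.5 = 14.85°C, giving 6.89°C.
Net change vs windward start: 6.89 − 13.3 = -6.41°C

-6.41°C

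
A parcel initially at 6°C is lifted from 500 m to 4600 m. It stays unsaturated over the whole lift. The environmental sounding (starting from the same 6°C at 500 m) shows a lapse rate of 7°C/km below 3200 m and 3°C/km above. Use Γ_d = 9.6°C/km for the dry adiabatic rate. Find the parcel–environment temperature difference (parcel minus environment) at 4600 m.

-16.26°C (parcel cooler than environment)

Parcel:
  Dry to 4600 m: -9.6 × 4.1 km = -39.36°C, so T = -33.36°C.
Environment:
  Environment, lower layer to 3200 m: -7 × 2.7 km = -18.9°C, so T = -12.9°C.
  Environment, upper layer to 4600 m: -3 × 1.4 km = -4.2°C, so T = -17.1°C.
T_parcel − T_env = -33.36 − (-17.1) = -16.26°C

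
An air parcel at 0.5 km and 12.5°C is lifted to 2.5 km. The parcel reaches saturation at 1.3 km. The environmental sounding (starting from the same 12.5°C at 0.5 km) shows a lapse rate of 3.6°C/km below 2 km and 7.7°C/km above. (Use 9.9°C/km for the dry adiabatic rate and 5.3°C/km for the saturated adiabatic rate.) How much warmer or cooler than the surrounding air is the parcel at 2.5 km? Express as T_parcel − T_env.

Parcel:
  From 500 m to 1300 m (dry): cools by 9.9 × 0.8 = 7.92°C, giving 4.58°C.
  From 1300 m to 2500 m (saturated): cools by 5.3 × 1.2 = 6.36°C, giving -1.78°C.
Environment:
  From 500 m to 2000 m (environment, lower layer): cools by 3.6 × 1.5 = 5.4°C, giving 7.1°C.
  From 2000 m to 2500 m (environment, upper layer): cools by 7.7 × 0.5 = 3.85°C, giving 3.25°C.
T_parcel − T_env = -1.78 − 3.25 = -5.03°C

-5.03°C (parcel cooler than environment)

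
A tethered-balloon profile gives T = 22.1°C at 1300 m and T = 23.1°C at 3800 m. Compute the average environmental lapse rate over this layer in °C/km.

-0.4°C/km

Γ = −ΔT/Δz = (22.1 − 23.1) / (3800 − 1300) m
  = -1°C / 2.5 km = -0.4°C/km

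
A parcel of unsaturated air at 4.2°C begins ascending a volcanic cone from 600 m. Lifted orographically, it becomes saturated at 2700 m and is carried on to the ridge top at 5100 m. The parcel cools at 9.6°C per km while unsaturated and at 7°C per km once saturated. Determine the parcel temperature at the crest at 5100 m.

-32.76°C

600–2700 m, dry: Δz = 2.1 km ⇒ ΔT = -20.16°C; T = -15.96°C
2700–5100 m, saturated: Δz = 2.4 km ⇒ ΔT = -16.8°C; T = -32.76°C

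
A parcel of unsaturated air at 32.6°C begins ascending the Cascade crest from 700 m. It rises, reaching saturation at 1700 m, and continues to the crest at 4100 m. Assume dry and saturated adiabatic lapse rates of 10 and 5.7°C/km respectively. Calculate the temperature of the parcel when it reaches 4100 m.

700–1700 m, dry: Δz = 1 km ⇒ ΔT = -10°C; T = 22.6°C
1700–4100 m, saturated: Δz = 2.4 km ⇒ ΔT = -13.68°C; T = 8.92°C

8.92°C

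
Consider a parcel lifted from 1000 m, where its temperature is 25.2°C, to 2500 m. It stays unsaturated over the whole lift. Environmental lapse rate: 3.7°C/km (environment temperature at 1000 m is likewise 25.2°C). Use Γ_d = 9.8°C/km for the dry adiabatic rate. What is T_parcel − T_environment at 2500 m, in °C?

Parcel:
  1000–2500 m, dry: Δz = 1.5 km ⇒ ΔT = -14.7°C; T = 10.5°C
Environment:
  1000–2500 m, environment: Δz = 1.5 km ⇒ ΔT = -5.55°C; T = 19.65°C
T_parcel − T_env = 10.5 − 19.65 = -9.15°C

-9.15°C (parcel cooler than environment)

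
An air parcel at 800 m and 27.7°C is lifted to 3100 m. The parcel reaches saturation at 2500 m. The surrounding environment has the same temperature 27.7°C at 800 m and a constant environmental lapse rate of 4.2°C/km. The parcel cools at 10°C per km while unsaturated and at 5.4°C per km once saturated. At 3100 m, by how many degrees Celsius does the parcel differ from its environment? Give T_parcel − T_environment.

-10.58°C (parcel cooler than environment)

Parcel:
  Dry to 2500 m: -10 × 1.7 km = -17°C, so T = 10.7°C.
  Saturated to 3100 m: -5.4 × 0.6 km = -3.24°C, so T = 7.46°C.
Environment:
  Environment to 3100 m: -4.2 × 2.3 km = -9.66°C, so T = 18.04°C.
T_parcel − T_env = 7.46 − 18.04 = -10.58°C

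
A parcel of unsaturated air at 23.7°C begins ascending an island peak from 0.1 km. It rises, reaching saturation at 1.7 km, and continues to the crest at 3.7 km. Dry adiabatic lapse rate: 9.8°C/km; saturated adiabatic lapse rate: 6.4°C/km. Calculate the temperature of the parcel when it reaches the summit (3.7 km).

-4.78°C

100–1700 m, dry: Δz = 1.6 km ⇒ ΔT = -15.68°C; T = 8.02°C
1700–3700 m, saturated: Δz = 2 km ⇒ ΔT = -12.8°C; T = -4.78°C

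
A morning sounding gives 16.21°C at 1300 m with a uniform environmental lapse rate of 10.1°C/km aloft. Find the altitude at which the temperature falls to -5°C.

Height above start = (16.21 − (-5)) / 10.1 = 2.1 km
Altitude = 1300 m + 2100 m = 3400 m

3400 m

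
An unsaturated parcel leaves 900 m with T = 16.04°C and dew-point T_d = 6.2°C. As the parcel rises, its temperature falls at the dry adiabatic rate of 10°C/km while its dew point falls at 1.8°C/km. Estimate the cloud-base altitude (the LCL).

2100 m

T and T_d converge at 10 − 1.8 = 8.2°C per km
Height above start = (16.04 − 6.2) / 8.2 = 1.2 km
LCL altitude = 900 m + 1200 m = 2100 m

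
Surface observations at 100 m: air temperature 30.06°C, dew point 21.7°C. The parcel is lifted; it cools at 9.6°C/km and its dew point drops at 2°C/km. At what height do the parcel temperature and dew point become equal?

1200 m

T and T_d converge at 9.6 − 2 = 7.6°C per km
Height above start = (30.06 − 21.7) / 7.6 = 1.1 km
LCL altitude = 100 m + 1100 m = 1200 m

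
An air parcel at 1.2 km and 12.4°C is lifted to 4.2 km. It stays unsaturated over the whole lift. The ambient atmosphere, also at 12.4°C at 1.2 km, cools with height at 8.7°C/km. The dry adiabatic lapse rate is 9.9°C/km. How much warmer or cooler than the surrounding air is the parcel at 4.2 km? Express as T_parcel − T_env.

-3.6°C (parcel cooler than environment)

Parcel:
  1200 → 4200 m (dry, 9.9°C/km): ΔT = -9.9 × 3 = -29.7°C → T = -17.3°C
Environment:
  1200 → 4200 m (environment, 8.7°C/km): ΔT = -8.7 × 3 = -26.1°C → T = -13.7°C
T_parcel − T_env = -17.3 − (-13.7) = -3.6°C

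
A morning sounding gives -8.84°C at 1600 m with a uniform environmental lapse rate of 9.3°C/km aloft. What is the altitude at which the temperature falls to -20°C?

2800 m

Height above start = (-8.84 − (-20)) / 9.3 = 1.2 km
Altitude = 1600 m + 1200 m = 2800 m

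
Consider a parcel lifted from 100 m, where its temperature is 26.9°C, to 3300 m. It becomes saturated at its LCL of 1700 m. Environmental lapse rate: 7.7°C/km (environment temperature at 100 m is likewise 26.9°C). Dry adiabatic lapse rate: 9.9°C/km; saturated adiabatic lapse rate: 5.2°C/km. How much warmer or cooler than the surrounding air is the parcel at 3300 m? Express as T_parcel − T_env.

+0.48°C (parcel warmer than environment)

Parcel:
  From 100 m to 1700 m (dry): cools by 9.9 × 1.6 = 15.84°C, giving 11.06°C.
  From 1700 m to 3300 m (saturated): cools by 5.2 × 1.6 = 8.32°C, giving 2.74°C.
Environment:
  From 100 m to 3300 m (environment): cools by 7.7 × 3.2 = 24.64°C, giving 2.26°C.
T_parcel − T_env = 2.74 − 2.26 = +0.48°C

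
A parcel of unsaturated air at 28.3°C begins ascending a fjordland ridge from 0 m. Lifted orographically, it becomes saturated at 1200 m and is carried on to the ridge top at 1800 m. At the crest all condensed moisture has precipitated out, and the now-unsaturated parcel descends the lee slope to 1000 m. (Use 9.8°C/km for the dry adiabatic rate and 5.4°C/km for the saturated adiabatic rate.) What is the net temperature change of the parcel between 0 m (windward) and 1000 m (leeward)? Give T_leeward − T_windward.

-7.16°C

Dry to 1200 m: -9.8 × 1.2 km = -11.76°C, so T = 16.54°C.
Saturated to 1800 m: -5.4 × 0.6 km = -3.24°C, so T = 13.3°C.
Dry descent to 1000 m: +9.8 × 0.8 km = +7.84°C, so T = 21.14°C.
Net change vs windward start: 21.14 − 28.3 = -7.16°C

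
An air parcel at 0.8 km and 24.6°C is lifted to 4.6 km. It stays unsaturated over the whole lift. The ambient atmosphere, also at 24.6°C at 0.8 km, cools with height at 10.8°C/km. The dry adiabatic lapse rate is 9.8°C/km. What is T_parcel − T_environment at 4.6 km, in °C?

Parcel:
  800 → 4600 m (dry, 9.8°C/km): ΔT = -9.8 × 3.8 = -37.24°C → T = -12.64°C
Environment:
  800 → 4600 m (environment, 10.8°C/km): ΔT = -10.8 × 3.8 = -41.04°C → T = -16.44°C
T_parcel − T_env = -12.64 − (-16.44) = +3.8°C

+3.8°C (parcel warmer than environment)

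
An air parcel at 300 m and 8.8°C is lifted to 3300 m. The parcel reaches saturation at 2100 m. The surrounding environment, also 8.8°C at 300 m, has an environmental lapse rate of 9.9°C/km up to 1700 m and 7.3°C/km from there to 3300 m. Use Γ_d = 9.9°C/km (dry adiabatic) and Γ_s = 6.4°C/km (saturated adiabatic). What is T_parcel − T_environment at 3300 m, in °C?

+0.04°C (parcel warmer than environment)

Parcel:
  From 300 m to 2100 m (dry): cools by 9.9 × 1.8 = 17.82°C, giving -9.02°C.
  From 2100 m to 3300 m (saturated): cools by 6.4 × 1.2 = 7.68°C, giving -16.7°C.
Environment:
  From 300 m to 1700 m (environment, lower layer): cools by 9.9 × 1.4 = 13.86°C, giving -5.06°C.
  From 1700 m to 3300 m (environment, upper layer): cools by 7.3 × 1.6 = 11.68°C, giving -16.74°C.
T_parcel − T_env = -16.7 − (-16.74) = +0.04°C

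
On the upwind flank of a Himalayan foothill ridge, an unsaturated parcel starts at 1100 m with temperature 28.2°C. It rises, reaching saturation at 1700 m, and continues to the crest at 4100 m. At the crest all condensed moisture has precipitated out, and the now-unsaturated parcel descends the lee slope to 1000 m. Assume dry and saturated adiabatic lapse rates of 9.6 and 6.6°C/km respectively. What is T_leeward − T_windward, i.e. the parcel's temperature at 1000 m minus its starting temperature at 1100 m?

+8.16°C

1100 → 1700 m (dry, 9.6°C/km): ΔT = -9.6 × 0.6 = -5.76°C → T = 22.44°C
1700 → 4100 m (saturated, 6.6°C/km): ΔT = -6.6 × 2.4 = -15.84°C → T = 6.6°C
4100 → 1000 m (dry descent, 9.6°C/km): ΔT = +9.6 × 3.1 = +29.76°C → T = 36.36°C
Net change vs windward start: 36.36 − 28.2 = +8.16°C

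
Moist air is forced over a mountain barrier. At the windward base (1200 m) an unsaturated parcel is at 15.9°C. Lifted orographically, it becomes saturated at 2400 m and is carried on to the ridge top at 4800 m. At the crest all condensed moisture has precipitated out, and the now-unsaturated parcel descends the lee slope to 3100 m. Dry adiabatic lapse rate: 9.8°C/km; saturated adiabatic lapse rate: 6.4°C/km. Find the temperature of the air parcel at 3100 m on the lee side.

Dry to 2400 m: -9.8 × 1.2 km = -11.76°C, so T = 4.14°C.
Saturated to 4800 m: -6.4 × 2.4 km = -15.36°C, so T = -11.22°C.
Dry descent to 3100 m: +9.8 × 1.7 km = +16.66°C, so T = 5.44°C.

5.44°C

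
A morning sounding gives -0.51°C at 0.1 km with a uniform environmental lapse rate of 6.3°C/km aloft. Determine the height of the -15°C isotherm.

Height above start = (-0.51 − (-15)) / 6.3 = 2.3 km
Altitude = 100 m + 2300 m = 2400 m

2.4 km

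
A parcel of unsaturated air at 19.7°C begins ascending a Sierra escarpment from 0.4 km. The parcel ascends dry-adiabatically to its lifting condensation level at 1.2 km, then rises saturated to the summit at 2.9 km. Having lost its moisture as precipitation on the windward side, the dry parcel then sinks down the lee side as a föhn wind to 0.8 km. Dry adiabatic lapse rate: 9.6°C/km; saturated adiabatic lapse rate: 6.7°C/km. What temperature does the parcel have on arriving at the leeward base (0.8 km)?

400–1200 m, dry: Δz = 0.8 km ⇒ ΔT = -7.68°C; T = 12.02°C
1200–2900 m, saturated: Δz = 1.7 km ⇒ ΔT = -11.39°C; T = 0.63°C
2900–800 m, dry descent: Δz = 2.1 km ⇒ ΔT = +20.16°C; T = 20.79°C

20.79°C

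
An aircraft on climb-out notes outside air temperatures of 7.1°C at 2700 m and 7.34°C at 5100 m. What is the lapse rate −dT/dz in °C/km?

Γ = −ΔT/Δz = (7.1 − 7.34) / (5100 − 2700) m
  = -0.24°C / 2.4 km = -0.1°C/km

-0.1°C/km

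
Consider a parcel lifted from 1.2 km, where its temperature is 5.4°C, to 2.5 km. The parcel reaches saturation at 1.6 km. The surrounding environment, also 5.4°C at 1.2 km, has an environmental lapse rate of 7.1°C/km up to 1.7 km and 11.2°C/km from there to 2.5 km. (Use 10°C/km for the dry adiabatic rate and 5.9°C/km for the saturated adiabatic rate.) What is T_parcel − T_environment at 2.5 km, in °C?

Parcel:
  1200 → 1600 m (dry, 10°C/km): ΔT = -10 × 0.4 = -4°C → T = 1.4°C
  1600 → 2500 m (saturated, 5.9°C/km): ΔT = -5.9 × 0.9 = -5.31°C → T = -3.91°C
Environment:
  1200 → 1700 m (environment, lower layer, 7.1°C/km): ΔT = -7.1 × 0.5 = -3.55°C → T = 1.85°C
  1700 → 2500 m (environment, upper layer, 11.2°C/km): ΔT = -11.2 × 0.8 = -8.96°C → T = -7.11°C
T_parcel − T_env = -3.91 − (-7.11) = +3.2°C

+3.2°C (parcel warmer than environment)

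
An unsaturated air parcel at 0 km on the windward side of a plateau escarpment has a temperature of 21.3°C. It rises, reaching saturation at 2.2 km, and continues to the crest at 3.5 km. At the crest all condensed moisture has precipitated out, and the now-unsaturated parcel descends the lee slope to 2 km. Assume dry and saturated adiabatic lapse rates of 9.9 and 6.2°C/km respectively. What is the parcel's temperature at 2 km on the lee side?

0 → 2200 m (dry, 9.9°C/km): ΔT = -9.9 × 2.2 = -21.78°C → T = -0.48°C
2200 → 3500 m (saturated, 6.2°C/km): ΔT = -6.2 × 1.3 = -8.06°C → T = -8.54°C
3500 → 2000 m (dry descent, 9.9°C/km): ΔT = +9.9 × 1.5 = +14.85°C → T = 6.31°C

6.31°C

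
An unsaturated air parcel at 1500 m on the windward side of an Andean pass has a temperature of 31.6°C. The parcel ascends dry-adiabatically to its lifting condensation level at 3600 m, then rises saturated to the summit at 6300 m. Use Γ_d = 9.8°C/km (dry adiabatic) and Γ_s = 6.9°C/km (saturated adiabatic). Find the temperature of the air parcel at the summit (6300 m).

From 1500 m to 3600 m (dry): cools by 9.8 × 2.1 = 20.58°C, giving 11.02°C.
From 3600 m to 6300 m (saturated): cools by 6.9 × 2.7 = 18.63°C, giving -7.61°C.

-7.61°C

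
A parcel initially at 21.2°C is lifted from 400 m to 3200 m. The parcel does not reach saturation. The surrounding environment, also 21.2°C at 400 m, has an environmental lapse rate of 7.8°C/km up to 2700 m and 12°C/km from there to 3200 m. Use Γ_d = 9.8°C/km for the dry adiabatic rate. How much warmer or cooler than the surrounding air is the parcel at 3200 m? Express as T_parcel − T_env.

Parcel:
  400 → 3200 m (dry, 9.8°C/km): ΔT = -9.8 × 2.8 = -27.44°C → T = -6.24°C
Environment:
  400 → 2700 m (environment, lower layer, 7.8°C/km): ΔT = -7.8 × 2.3 = -17.94°C → T = 3.26°C
  2700 → 3200 m (environment, upper layer, 12°C/km): ΔT = -12 × 0.5 = -6°C → T = -2.74°C
T_parcel − T_env = -6.24 − (-2.74) = -3.5°C

-3.5°C (parcel cooler than environment)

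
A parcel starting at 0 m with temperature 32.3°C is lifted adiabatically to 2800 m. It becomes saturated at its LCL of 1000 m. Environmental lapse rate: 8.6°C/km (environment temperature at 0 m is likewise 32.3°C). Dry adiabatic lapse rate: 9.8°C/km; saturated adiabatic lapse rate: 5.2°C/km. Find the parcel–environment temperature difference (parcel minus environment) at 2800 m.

+4.92°C (parcel warmer than environment)

Parcel:
  Dry to 1000 m: -9.8 × 1 km = -9.8°C, so T = 22.5°C.
  Saturated to 2800 m: -5.2 × 1.8 km = -9.36°C, so T = 13.14°C.
Environment:
  Environment to 2800 m: -8.6 × 2.8 km = -24.08°C, so T = 8.22°C.
T_parcel − T_env = 13.14 − 8.22 = +4.92°C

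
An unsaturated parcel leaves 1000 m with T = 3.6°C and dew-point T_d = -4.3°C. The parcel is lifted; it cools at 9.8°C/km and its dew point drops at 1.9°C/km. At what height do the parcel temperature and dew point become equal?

2000 m

T and T_d converge at 9.8 − 1.9 = 7.9°C per km
Height above start = (3.6 − (-4.3)) / 7.9 = 1 km
LCL altitude = 1000 m + 1000 m = 2000 m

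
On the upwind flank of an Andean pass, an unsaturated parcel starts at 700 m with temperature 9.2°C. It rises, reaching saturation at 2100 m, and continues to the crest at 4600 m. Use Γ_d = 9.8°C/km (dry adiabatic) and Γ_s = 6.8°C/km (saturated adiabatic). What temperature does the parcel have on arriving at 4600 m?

-21.52°C

700 → 2100 m (dry, 9.8°C/km): ΔT = -9.8 × 1.4 = -13.72°C → T = -4.52°C
2100 → 4600 m (saturated, 6.8°C/km): ΔT = -6.8 × 2.5 = -17°C → T = -21.52°C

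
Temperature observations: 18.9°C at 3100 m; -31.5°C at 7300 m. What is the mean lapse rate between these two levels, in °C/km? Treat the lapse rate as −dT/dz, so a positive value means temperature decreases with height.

12°C/km

Γ = −ΔT/Δz = (18.9 − (-31.5)) / (7300 − 3100) m
  = 50.4°C / 4.2 km = 12°C/km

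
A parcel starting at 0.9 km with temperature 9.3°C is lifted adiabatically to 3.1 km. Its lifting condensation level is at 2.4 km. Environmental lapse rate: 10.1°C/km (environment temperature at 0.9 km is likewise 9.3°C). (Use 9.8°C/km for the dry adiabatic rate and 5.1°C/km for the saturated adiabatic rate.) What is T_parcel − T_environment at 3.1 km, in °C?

+3.95°C (parcel warmer than environment)

Parcel:
  900–2400 m, dry: Δz = 1.5 km ⇒ ΔT = -14.7°C; T = -5.4°C
  2400–3100 m, saturated: Δz = 0.7 km ⇒ ΔT = -3.57°C; T = -8.97°C
Environment:
  900–3100 m, environment: Δz = 2.2 km ⇒ ΔT = -22.22°C; T = -12.92°C
T_parcel − T_env = -8.97 − (-12.92) = +3.95°C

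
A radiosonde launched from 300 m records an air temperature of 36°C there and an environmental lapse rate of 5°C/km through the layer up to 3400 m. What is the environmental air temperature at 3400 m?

20.5°C

Environmental to 3400 m: -5 × 3.1 km = -15.5°C, so T = 20.5°C.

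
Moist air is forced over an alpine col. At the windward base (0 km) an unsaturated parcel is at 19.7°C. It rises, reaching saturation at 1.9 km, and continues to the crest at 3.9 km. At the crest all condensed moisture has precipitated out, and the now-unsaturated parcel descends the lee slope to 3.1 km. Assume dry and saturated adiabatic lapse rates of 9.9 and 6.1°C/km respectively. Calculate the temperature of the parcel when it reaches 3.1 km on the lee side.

0–1900 m, dry: Δz = 1.9 km ⇒ ΔT = -18.81°C; T = 0.89°C
1900–3900 m, saturated: Δz = 2 km ⇒ ΔT = -12.2°C; T = -11.31°C
3900–3100 m, dry descent: Δz = 0.8 km ⇒ ΔT = +7.92°C; T = -3.39°C

-3.39°C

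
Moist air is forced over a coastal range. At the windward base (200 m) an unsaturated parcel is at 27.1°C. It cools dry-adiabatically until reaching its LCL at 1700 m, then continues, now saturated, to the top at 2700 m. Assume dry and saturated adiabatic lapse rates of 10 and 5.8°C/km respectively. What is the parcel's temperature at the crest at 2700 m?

200 → 1700 m (dry, 10°C/km): ΔT = -10 × 1.5 = -15°C → T = 12.1°C
1700 → 2700 m (saturated, 5.8°C/km): ΔT = -5.8 × 1 = -5.8°C → T = 6.3°C

6.3°C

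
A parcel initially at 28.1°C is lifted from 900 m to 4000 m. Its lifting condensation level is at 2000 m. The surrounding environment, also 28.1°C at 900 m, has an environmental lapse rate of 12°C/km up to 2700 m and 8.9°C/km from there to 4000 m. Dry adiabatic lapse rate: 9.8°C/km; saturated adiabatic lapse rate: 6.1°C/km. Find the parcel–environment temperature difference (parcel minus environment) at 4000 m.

Parcel:
  Dry to 2000 m: -9.8 × 1.1 km = -10.78°C, so T = 17.32°C.
  Saturated to 4000 m: -6.1 × 2 km = -12.2°C, so T = 5.12°C.
Environment:
  Environment, lower layer to 2700 m: -12 × 1.8 km = -21.6°C, so T = 6.5°C.
  Environment, upper layer to 4000 m: -8.9 × 1.3 km = -11.57°C, so T = -5.07°C.
T_parcel − T_env = 5.12 − (-5.07) = +10.19°C

+10.19°C (parcel warmer than environment)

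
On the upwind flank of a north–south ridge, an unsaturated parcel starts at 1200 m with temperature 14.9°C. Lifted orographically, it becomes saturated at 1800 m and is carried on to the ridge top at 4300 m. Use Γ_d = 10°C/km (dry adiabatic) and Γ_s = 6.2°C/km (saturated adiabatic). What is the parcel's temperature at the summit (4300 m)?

-6.6°C

1200 → 1800 m (dry, 10°C/km): ΔT = -10 × 0.6 = -6°C → T = 8.9°C
1800 → 4300 m (saturated, 6.2°C/km): ΔT = -6.2 × 2.5 = -15.5°C → T = -6.6°C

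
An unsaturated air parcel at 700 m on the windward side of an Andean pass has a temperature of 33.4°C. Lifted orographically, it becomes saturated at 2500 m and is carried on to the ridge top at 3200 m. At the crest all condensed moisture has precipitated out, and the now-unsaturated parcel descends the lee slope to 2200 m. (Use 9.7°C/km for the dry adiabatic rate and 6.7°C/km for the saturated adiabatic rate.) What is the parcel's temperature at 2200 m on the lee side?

20.95°C

700–2500 m, dry: Δz = 1.8 km ⇒ ΔT = -17.46°C; T = 15.94°C
2500–3200 m, saturated: Δz = 0.7 km ⇒ ΔT = -4.69°C; T = 11.25°C
3200–2200 m, dry descent: Δz = 1 km ⇒ ΔT = +9.7°C; T = 20.95°C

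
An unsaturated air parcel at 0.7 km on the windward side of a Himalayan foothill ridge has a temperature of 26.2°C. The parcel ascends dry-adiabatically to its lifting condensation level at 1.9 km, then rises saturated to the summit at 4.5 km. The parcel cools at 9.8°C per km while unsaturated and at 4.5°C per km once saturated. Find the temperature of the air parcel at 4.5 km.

700–1900 m, dry: Δz = 1.2 km ⇒ ΔT = -11.76°C; T = 14.44°C
1900–4500 m, saturated: Δz = 2.6 km ⇒ ΔT = -11.7°C; T = 2.74°C

2.74°C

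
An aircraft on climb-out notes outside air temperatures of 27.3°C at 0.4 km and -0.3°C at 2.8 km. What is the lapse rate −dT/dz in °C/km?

Γ = −ΔT/Δz = (27.3 − (-0.3)) / (2800 − 400) m
  = 27.6°C / 2.4 km = 11.5°C/km

11.5°C/km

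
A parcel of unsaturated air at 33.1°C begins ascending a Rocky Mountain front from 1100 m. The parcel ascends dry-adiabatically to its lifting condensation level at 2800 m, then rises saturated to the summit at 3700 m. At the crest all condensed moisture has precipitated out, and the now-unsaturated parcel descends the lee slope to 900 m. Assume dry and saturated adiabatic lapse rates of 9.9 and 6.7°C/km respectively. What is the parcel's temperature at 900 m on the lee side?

1100 → 2800 m (dry, 9.9°C/km): ΔT = -9.9 × 1.7 = -16.83°C → T = 16.27°C
2800 → 3700 m (saturated, 6.7°C/km): ΔT = -6.7 × 0.9 = -6.03°C → T = 10.24°C
3700 → 900 m (dry descent, 9.9°C/km): ΔT = +9.9 × 2.8 = +27.72°C → T = 37.96°C

37.96°C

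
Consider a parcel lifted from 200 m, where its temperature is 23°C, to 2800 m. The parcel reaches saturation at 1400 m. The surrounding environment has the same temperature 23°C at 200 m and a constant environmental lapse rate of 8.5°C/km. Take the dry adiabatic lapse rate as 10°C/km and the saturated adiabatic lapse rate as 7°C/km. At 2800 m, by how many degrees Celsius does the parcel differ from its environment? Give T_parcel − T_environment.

+0.3°C (parcel warmer than environment)

Parcel:
  Dry to 1400 m: -10 × 1.2 km = -12°C, so T = 11°C.
  Saturated to 2800 m: -7 × 1.4 km = -9.8°C, so T = 1.2°C.
Environment:
  Environment to 2800 m: -8.5 × 2.6 km = -22.1°C, so T = 0.9°C.
T_parcel − T_env = 1.2 − 0.9 = +0.3°C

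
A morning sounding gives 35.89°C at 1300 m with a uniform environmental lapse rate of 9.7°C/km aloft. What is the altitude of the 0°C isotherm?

5000 m

Height above start = (35.89 − 0) / 9.7 = 3.7 km
Altitude = 1300 m + 3700 m = 5000 m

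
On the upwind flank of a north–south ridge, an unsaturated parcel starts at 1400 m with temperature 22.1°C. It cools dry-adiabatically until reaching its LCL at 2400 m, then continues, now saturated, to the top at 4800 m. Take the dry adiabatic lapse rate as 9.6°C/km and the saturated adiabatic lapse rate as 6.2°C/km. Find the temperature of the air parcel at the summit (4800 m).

From 1400 m to 2400 m (dry): cools by 9.6 × 1 = 9.6°C, giving 12.5°C.
From 2400 m to 4800 m (saturated): cools by 6.2 × 2.4 = 14.88°C, giving -2.38°C.

-2.38°C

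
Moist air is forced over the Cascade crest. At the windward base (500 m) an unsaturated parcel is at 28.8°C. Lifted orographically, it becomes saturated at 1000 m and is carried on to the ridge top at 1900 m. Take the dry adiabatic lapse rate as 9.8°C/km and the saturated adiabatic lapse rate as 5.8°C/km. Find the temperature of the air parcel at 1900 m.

Dry to 1000 m: -9.8 × 0.5 km = -4.9°C, so T = 23.9°C.
Saturated to 1900 m: -5.8 × 0.9 km = -5.22°C, so T = 18.68°C.

18.68°C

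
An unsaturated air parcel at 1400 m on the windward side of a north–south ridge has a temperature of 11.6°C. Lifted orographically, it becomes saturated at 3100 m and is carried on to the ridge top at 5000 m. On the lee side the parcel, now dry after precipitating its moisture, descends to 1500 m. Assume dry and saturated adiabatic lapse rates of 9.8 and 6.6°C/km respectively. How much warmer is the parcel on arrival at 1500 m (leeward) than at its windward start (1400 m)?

+5.1°C

Dry to 3100 m: -9.8 × 1.7 km = -16.66°C, so T = -5.06°C.
Saturated to 5000 m: -6.6 × 1.9 km = -12.54°C, so T = -17.6°C.
Dry descent to 1500 m: +9.8 × 3.5 km = +34.3°C, so T = 16.7°C.
Net change vs windward start: 16.7 − 11.6 = +5.1°C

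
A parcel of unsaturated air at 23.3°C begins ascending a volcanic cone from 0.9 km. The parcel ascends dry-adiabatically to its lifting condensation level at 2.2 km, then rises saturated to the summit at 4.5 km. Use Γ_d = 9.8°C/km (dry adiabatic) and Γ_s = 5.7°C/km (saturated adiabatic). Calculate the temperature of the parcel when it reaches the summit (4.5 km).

900–2200 m, dry: Δz = 1.3 km ⇒ ΔT = -12.74°C; T = 10.56°C
2200–4500 m, saturated: Δz = 2.3 km ⇒ ΔT = -13.11°C; T = -2.55°C

-2.55°C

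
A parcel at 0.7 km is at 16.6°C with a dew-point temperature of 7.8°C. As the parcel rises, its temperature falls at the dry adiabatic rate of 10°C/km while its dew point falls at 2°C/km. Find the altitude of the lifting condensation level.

1.8 km

T and T_d converge at 10 − 2 = 8°C per km
Height above start = (16.6 − 7.8) / 8 = 1.1 km
LCL altitude = 700 m + 1100 m = 1800 m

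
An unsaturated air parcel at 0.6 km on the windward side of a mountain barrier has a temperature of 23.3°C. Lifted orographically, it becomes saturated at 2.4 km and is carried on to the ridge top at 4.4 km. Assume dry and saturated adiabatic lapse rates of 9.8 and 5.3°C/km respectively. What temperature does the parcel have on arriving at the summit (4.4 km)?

-4.94°C

600 → 2400 m (dry, 9.8°C/km): ΔT = -9.8 × 1.8 = -17.64°C → T = 5.66°C
2400 → 4400 m (saturated, 5.3°C/km): ΔT = -5.3 × 2 = -10.6°C → T = -4.94°C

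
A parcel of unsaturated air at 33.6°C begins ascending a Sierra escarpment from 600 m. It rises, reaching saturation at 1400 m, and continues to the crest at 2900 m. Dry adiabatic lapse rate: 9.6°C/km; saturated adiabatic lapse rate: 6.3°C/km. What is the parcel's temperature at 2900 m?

16.47°C

600 → 1400 m (dry, 9.6°C/km): ΔT = -9.6 × 0.8 = -7.68°C → T = 25.92°C
1400 → 2900 m (saturated, 6.3°C/km): ΔT = -6.3 × 1.5 = -9.45°C → T = 16.47°C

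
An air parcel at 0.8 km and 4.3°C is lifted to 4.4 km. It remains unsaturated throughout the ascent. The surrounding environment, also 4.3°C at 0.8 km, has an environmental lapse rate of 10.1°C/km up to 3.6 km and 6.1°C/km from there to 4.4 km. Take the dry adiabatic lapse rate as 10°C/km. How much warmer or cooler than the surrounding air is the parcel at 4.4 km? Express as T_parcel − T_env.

-2.84°C (parcel cooler than environment)

Parcel:
  Dry to 4400 m: -10 × 3.6 km = -36°C, so T = -31.7°C.
Environment:
  Environment, lower layer to 3600 m: -10.1 × 2.8 km = -28.28°C, so T = -23.98°C.
  Environment, upper layer to 4400 m: -6.1 × 0.8 km = -4.88°C, so T = -28.86°C.
T_parcel − T_env = -31.7 − (-28.86) = -2.84°C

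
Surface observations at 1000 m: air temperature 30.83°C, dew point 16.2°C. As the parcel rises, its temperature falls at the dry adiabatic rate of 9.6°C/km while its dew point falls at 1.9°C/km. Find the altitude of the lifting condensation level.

2900 m

T and T_d converge at 9.6 − 1.9 = 7.7°C per km
Height above start = (30.83 − 16.2) / 7.7 = 1.9 km
LCL altitude = 1000 m + 1900 m = 2900 m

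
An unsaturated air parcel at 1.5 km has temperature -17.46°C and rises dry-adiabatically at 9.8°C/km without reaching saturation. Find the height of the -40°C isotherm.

Height above start = (-17.46 − (-40)) / 9.8 = 2.3 km
Altitude = 1500 m + 2300 m = 3800 m

3.8 km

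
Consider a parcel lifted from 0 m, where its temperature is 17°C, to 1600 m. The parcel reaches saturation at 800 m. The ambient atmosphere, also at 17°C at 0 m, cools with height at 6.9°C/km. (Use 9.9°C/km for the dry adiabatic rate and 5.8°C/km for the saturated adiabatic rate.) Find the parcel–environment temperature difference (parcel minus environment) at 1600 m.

-1.52°C (parcel cooler than environment)

Parcel:
  From 0 m to 800 m (dry): cools by 9.9 × 0.8 = 7.92°C, giving 9.08°C.
  From 800 m to 1600 m (saturated): cools by 5.8 × 0.8 = 4.64°C, giving 4.44°C.
Environment:
  From 0 m to 1600 m (environment): cools by 6.9 × 1.6 = 11.04°C, giving 5.96°C.
T_parcel − T_env = 4.44 − 5.96 = -1.52°C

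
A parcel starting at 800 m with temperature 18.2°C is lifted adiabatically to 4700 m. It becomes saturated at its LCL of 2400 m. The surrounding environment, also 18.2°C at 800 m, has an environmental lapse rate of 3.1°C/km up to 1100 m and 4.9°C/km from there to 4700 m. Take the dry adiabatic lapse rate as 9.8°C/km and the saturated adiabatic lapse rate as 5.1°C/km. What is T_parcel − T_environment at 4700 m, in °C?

Parcel:
  800 → 2400 m (dry, 9.8°C/km): ΔT = -9.8 × 1.6 = -15.68°C → T = 2.52°C
  2400 → 4700 m (saturated, 5.1°C/km): ΔT = -5.1 × 2.3 = -11.73°C → T = -9.21°C
Environment:
  800 → 1100 m (environment, lower layer, 3.1°C/km): ΔT = -3.1 × 0.3 = -0.93°C → T = 17.27°C
  1100 → 4700 m (environment, upper layer, 4.9°C/km): ΔT = -4.9 × 3.6 = -17.64°C → T = -0.37°C
T_parcel − T_env = -9.21 − (-0.37) = -8.84°C

-8.84°C (parcel cooler than environment)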